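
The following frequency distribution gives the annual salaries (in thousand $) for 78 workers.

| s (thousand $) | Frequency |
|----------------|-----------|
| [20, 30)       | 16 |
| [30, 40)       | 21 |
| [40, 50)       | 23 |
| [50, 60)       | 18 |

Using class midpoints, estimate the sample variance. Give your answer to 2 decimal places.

Midpoints: 25, 35, 45, 55
n = 78, Σfm = 3160, mean = 40.5128
Σfm² = 136750
Σf(m − x̄)² = Σfm² − (Σfm)²/n = 136750 − 3160²/78 = 8729.4872
Sample variance = 8729.4872 / 77 = 113.3700

113.37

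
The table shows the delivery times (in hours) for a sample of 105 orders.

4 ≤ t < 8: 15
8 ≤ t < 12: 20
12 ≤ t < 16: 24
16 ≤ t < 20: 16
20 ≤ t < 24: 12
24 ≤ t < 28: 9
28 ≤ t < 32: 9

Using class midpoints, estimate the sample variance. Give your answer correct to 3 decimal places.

52.653

Midpoints: 6, 10, 14, 18, 22, 26, 30
n = 105, Σfm = 1682, mean = 16.0190
Σfm² = 32420
Σf(m − x̄)² = Σfm² − (Σfm)²/n = 32420 − 1682²/105 = 5475.9619
Sample variance = 5475.9619 / 104 = 52.6535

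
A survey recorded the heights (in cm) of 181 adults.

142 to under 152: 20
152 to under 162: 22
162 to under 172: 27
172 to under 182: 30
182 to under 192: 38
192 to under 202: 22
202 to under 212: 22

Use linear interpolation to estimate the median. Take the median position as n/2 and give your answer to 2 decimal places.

179.17

Cumulative frequencies: 20, 42, 69, 99, 137, 159, 181
n = 181; position = n/2 = 90.5.
This falls in the class 172 to under 182: L = 172, F = 69, f = 30, h = 10.
Median ≈ 172 + ((90.5 − 69) / 30) × 10 = 179.1667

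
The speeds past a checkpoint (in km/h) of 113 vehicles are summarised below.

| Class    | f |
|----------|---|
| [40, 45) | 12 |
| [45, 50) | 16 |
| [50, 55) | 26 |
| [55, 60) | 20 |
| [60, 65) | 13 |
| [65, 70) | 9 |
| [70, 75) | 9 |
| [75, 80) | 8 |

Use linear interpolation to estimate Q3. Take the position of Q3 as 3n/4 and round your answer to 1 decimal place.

64.1

Cumulative frequencies: 12, 28, 54, 74, 87, 96, 105, 113
n = 113; position = 3n/4 = 84.75.
This falls in the class [60, 65): L = 60, F = 74, f = 13, h = 5.
Upper quartile ≈ 60 + ((84.75 − 74) / 13) × 5 = 64.1346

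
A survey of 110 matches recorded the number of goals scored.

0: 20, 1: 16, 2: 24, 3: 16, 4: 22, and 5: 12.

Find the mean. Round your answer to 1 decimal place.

2.4

Values: 0, 1, 2, 3, 4, 5
Σfx = 20×0 + 16×1 + 24×2 + 16×3 + 22×4 + 12×5 = 260
n = Σf = 110
Mean = 260 / 110 = 2.3636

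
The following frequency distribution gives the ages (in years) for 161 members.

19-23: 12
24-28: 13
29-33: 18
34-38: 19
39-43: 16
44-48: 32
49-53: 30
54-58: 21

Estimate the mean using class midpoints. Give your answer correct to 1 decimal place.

Midpoints: 21, 26, 31, 36, 41, 46, 51, 56
Σfm = 12×21 + 13×26 + 18×31 + 19×36 + 16×41 + 32×46 + 30×51 + 21×56 = 6666
n = Σf = 161
Mean = 6666 / 161 = 41.4037

41.4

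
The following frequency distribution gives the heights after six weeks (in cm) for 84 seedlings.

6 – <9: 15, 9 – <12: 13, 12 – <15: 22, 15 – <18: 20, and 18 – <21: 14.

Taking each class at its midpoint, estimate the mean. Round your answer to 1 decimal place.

13.7

Midpoints: 7.5, 10.5, 13.5, 16.5, 19.5
Σfm = 15×7.5 + 13×10.5 + 22×13.5 + 20×16.5 + 14×19.5 = 1149
n = Σf = 84
Mean = 1149 / 84 = 13.6786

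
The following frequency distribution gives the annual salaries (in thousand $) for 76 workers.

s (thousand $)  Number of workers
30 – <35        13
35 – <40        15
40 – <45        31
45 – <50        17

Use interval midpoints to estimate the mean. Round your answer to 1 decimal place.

Midpoints: 32.5, 37.5, 42.5, 47.5
Σfm = 13×32.5 + 15×37.5 + 31×42.5 + 17×47.5 = 3110
n = Σf = 76
Mean = 3110 / 76 = 40.9211

40.9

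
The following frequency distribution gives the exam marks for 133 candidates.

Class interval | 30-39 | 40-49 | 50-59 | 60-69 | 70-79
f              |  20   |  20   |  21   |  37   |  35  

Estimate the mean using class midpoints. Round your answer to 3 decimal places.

58.034

Midpoints: 34.5, 44.5, 54.5, 64.5, 74.5
Σfm = 20×34.5 + 20×44.5 + 21×54.5 + 37×64.5 + 35×74.5 = 7718.5
n = Σf = 133
Mean = 7718.5 / 133 = 58.0338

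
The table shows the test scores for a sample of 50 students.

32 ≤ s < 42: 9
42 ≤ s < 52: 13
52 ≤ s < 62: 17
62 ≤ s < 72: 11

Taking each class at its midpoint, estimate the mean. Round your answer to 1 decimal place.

53.0

Midpoints: 37, 47, 57, 67
Σfm = 9×37 + 13×47 + 17×57 + 11×67 = 2650
n = Σf = 50
Mean = 2650 / 50 = 53.0000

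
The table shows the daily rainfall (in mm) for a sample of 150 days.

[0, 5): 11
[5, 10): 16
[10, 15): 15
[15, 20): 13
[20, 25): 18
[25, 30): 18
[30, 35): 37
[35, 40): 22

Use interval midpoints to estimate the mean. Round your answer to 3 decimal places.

23.267

Midpoints: 2.5, 7.5, 12.5, 17.5, 22.5, 27.5, 32.5, 37.5
Σfm = 11×2.5 + 16×7.5 + 15×12.5 + 13×17.5 + 18×22.5 + 18×27.5 + 37×32.5 + 22×37.5 = 3490
n = Σf = 150
Mean = 3490 / 150 = 23.2667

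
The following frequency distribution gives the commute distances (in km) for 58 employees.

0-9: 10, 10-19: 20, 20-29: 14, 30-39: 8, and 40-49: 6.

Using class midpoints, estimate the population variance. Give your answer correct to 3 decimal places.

Midpoints: 4.5, 14.5, 24.5, 34.5, 44.5
n = 58, Σfm = 1221, mean = 21.0517
Σfm² = 34214.5
Σf(m − x̄)² = Σfm² − (Σfm)²/n = 34214.5 − 1221²/58 = 8510.3448
Population variance = 8510.3448 / 58 = 146.7301

146.730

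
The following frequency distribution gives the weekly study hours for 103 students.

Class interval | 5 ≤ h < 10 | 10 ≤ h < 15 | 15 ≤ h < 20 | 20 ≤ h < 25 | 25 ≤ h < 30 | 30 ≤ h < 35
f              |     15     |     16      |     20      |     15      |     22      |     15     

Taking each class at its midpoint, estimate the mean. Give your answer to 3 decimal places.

Midpoints: 7.5, 12.5, 17.5, 22.5, 27.5, 32.5
Σfm = 15×7.5 + 16×12.5 + 20×17.5 + 15×22.5 + 22×27.5 + 15×32.5 = 2092.5
n = Σf = 103
Mean = 2092.5 / 103 = 20.3155

20.316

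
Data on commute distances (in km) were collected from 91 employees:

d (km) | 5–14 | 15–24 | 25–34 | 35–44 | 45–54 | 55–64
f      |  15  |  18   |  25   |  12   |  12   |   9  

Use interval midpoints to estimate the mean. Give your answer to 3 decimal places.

Midpoints: 9.5, 19.5, 29.5, 39.5, 49.5, 59.5
Σfm = 15×9.5 + 18×19.5 + 25×29.5 + 12×39.5 + 12×49.5 + 9×59.5 = 2834.5
n = Σf = 91
Mean = 2834.5 / 91 = 31.1484

31.148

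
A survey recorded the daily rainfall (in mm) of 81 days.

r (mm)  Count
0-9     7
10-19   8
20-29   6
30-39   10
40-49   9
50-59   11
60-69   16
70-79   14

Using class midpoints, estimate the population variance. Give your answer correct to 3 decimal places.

515.440

Midpoints: 4.5, 14.5, 24.5, 34.5, 44.5, 54.5, 64.5, 74.5
n = 81, Σfm = 3714.5, mean = 45.8580
Σfm² = 212090.25
Σf(m − x̄)² = Σfm² − (Σfm)²/n = 212090.25 − 3714.5²/81 = 41750.6173
Population variance = 41750.6173 / 81 = 515.4397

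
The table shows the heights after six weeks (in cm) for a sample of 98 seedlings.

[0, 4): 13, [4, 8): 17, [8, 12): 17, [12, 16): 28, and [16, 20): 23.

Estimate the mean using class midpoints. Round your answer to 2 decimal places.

Midpoints: 2, 6, 10, 14, 18
Σfm = 13×2 + 17×6 + 17×10 + 28×14 + 23×18 = 1104
n = Σf = 98
Mean = 1104 / 98 = 11.2653

11.27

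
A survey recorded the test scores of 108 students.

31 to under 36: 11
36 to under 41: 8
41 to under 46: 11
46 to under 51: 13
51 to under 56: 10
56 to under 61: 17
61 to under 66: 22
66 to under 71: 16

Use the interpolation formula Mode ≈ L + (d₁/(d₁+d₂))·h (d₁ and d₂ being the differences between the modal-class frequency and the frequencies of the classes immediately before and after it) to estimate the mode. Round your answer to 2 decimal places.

63.27

Modal class: 61 to under 66 (highest frequency 22).
d₁ = 22 − 17 = 5, d₂ = 22 − 16 = 6
Mode ≈ 61 + (5/(5+6)) × 5 = 61 + 2.2727 = 63.2727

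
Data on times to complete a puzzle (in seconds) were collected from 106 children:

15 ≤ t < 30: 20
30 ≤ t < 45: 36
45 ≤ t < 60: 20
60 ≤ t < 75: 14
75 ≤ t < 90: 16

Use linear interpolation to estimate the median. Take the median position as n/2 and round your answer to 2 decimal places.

Cumulative frequencies: 20, 56, 76, 90, 106
n = 106; position = n/2 = 53.
This falls in the class 30 ≤ t < 45: L = 30, F = 20, f = 36, h = 15.
Median ≈ 30 + ((53 − 20) / 36) × 15 = 43.7500

43.75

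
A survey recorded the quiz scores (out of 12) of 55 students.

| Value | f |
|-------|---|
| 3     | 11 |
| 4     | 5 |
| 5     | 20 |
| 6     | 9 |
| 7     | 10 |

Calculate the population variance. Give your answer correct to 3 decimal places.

Values: 3, 4, 5, 6, 7
n = 55, Σfx = 277, mean = 5.0364
Σfx² = 1493
Σf(x − x̄)² = Σfx² − (Σfx)²/n = 1493 − 277²/55 = 97.9273
Population variance = 97.9273 / 55 = 1.7805

1.780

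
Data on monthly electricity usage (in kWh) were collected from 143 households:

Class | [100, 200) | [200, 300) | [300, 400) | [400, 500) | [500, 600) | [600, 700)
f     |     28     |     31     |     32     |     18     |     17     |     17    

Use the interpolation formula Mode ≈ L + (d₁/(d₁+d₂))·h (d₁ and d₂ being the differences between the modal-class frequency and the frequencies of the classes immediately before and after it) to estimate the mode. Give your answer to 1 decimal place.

Modal class: [300, 400) (highest frequency 32).
d₁ = 32 − 31 = 1, d₂ = 32 − 18 = 14
Mode ≈ 300 + (1/(1+14)) × 100 = 300 + 6.6667 = 306.6667

306.7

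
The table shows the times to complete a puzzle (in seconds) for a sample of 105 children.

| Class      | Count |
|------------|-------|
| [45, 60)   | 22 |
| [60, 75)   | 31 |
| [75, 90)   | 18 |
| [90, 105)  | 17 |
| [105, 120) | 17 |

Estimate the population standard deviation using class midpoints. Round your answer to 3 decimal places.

Midpoints: 52.5, 67.5, 82.5, 97.5, 112.5
n = 105, Σfm = 8302.5, mean = 79.0714
Σfm² = 701156.25
Σf(m − x̄)² = Σfm² − (Σfm)²/n = 701156.25 − 8302.5²/105 = 44665.7143
Population variance = 44665.7143 / 105 = 425.3878
Standard deviation = √425.3878 = 20.6249

20.625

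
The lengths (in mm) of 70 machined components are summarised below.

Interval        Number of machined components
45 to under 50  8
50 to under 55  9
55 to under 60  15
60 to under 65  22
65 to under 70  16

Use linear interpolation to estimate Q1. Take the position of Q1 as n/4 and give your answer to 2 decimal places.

Cumulative frequencies: 8, 17, 32, 54, 70
n = 70; position = n/4 = 17.5.
This falls in the class 55 to under 60: L = 55, F = 17, f = 15, h = 5.
Lower quartile ≈ 55 + ((17.5 − 17) / 15) × 5 = 55.1667

55.17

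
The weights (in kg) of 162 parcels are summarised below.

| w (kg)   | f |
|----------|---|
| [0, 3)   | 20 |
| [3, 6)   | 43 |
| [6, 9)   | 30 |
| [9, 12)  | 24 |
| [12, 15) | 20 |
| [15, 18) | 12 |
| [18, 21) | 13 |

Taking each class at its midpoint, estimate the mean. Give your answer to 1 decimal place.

8.8

Midpoints: 1.5, 4.5, 7.5, 10.5, 13.5, 16.5, 19.5
Σfm = 20×1.5 + 43×4.5 + 30×7.5 + 24×10.5 + 20×13.5 + 12×16.5 + 13×19.5 = 1422
n = Σf = 162
Mean = 1422 / 162 = 8.7778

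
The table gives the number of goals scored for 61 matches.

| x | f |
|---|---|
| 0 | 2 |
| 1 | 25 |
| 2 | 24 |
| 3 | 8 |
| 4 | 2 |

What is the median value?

Cumulative frequencies: 2, 27, 51, 59, 61
n = 61, so the median is the value in position (n+1)/2 = 31.
Position 31 falls at value 2.

2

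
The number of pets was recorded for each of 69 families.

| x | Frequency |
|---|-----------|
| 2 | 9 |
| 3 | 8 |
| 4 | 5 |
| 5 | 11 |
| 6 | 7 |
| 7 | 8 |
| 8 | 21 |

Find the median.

Cumulative frequencies: 9, 17, 22, 33, 40, 48, 69
n = 69, so the median is the value in position (n+1)/2 = 35.
Position 35 falls at value 6.

6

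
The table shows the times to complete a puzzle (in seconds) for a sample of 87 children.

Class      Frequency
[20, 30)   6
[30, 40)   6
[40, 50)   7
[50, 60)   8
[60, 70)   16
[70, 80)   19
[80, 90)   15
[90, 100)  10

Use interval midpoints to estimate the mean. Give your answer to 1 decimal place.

Midpoints: 25, 35, 45, 55, 65, 75, 85, 95
Σfm = 6×25 + 6×35 + 7×45 + 8×55 + 16×65 + 19×75 + 15×85 + 10×95 = 5805
n = Σf = 87
Mean = 5805 / 87 = 66.7241

66.7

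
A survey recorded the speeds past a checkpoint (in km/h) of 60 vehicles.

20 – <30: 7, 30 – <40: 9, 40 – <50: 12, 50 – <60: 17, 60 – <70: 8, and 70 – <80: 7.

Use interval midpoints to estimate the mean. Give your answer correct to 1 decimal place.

Midpoints: 25, 35, 45, 55, 65, 75
Σfm = 7×25 + 9×35 + 12×45 + 17×55 + 8×65 + 7×75 = 3010
n = Σf = 60
Mean = 3010 / 60 = 50.1667

50.2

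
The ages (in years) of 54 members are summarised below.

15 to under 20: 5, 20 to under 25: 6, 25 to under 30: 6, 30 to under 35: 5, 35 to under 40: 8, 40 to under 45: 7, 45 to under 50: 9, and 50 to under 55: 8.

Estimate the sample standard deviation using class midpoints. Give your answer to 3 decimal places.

Midpoints: 17.5, 22.5, 27.5, 32.5, 37.5, 42.5, 47.5, 52.5
n = 54, Σfm = 1995, mean = 36.9444
Σfm² = 80637.5
Σf(m − x̄)² = Σfm² − (Σfm)²/n = 80637.5 − 1995²/54 = 6933.3333
Sample variance = 6933.3333 / 53 = 130.8176
Standard deviation = √130.8176 = 11.4376

11.438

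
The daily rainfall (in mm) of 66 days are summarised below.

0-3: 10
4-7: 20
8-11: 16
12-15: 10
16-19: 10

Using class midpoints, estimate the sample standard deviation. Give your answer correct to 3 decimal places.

Midpoints: 1.5, 5.5, 9.5, 13.5, 17.5
n = 66, Σfm = 587, mean = 8.8939
Σfm² = 6956.5
Σf(m − x̄)² = Σfm² − (Σfm)²/n = 6956.5 − 587²/66 = 1735.7576
Sample variance = 1735.7576 / 65 = 26.7040
Standard deviation = √26.7040 = 5.1676

5.168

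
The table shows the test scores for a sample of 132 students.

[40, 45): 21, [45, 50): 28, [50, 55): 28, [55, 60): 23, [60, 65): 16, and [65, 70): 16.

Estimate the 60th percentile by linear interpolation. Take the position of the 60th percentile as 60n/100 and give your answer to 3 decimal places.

55.478

Cumulative frequencies: 21, 49, 77, 100, 116, 132
n = 132; position = 60n/100 = 79.2.
This falls in the class [55, 60): L = 55, F = 77, f = 23, h = 5.
60th percentile ≈ 55 + ((79.2 − 77) / 23) × 5 = 55.4783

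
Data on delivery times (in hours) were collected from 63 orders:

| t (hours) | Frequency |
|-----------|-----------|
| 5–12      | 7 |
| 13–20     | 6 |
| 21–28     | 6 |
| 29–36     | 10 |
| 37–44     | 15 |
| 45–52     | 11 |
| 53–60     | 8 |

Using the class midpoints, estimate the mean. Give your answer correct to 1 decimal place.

Midpoints: 8.5, 16.5, 24.5, 32.5, 40.5, 48.5, 56.5
Σfm = 7×8.5 + 6×16.5 + 6×24.5 + 10×32.5 + 15×40.5 + 11×48.5 + 8×56.5 = 2223.5
n = Σf = 63
Mean = 2223.5 / 63 = 35.2937

35.3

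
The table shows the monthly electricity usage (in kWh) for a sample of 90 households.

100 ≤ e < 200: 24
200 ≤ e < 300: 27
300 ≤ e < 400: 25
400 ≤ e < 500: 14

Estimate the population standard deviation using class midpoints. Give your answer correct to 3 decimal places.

Midpoints: 150, 250, 350, 450
n = 90, Σfm = 25400, mean = 282.2222
Σfm² = 8125000
Σf(m − x̄)² = Σfm² − (Σfm)²/n = 8125000 − 25400²/90 = 956555.5556
Population variance = 956555.5556 / 90 = 10628.3951
Standard deviation = √10628.3951 = 103.0941

103.094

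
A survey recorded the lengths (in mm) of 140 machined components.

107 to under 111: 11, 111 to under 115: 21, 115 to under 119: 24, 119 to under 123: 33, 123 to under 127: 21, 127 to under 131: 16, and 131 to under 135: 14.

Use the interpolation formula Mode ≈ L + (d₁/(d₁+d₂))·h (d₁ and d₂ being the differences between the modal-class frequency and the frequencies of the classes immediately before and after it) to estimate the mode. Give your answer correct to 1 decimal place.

Modal class: 119 to under 123 (highest frequency 33).
d₁ = 33 − 24 = 9, d₂ = 33 − 21 = 12
Mode ≈ 119 + (9/(9+12)) × 4 = 119 + 1.7143 = 120.7143

120.7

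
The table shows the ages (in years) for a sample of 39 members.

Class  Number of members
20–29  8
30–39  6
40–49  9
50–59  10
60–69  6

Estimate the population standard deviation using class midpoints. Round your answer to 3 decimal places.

Midpoints: 24.5, 34.5, 44.5, 54.5, 64.5
n = 39, Σfm = 1735.5, mean = 44.5000
Σfm² = 84429.75
Σf(m − x̄)² = Σfm² − (Σfm)²/n = 84429.75 − 1735.5²/39 = 7200.0000
Population variance = 7200.0000 / 39 = 184.6154
Standard deviation = √184.6154 = 13.5873

13.587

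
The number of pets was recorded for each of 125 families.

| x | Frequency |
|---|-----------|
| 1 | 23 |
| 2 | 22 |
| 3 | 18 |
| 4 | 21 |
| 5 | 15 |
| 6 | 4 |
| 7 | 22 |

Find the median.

3

Cumulative frequencies: 23, 45, 63, 84, 99, 103, 125
n = 125, so the median is the value in position (n+1)/2 = 63.
Position 63 falls at value 3.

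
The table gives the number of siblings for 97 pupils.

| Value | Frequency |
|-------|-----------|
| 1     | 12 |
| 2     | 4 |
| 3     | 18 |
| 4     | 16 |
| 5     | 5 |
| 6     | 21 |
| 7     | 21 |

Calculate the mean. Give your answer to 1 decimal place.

4.5

Values: 1, 2, 3, 4, 5, 6, 7
Σfx = 12×1 + 4×2 + 18×3 + 16×4 + 5×5 + 21×6 + 21×7 = 436
n = Σf = 97
Mean = 436 / 97 = 4.4948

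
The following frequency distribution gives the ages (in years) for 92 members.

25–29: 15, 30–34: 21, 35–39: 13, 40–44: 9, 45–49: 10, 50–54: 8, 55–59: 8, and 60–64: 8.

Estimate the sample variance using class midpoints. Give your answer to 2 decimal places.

129.25

Midpoints: 27, 32, 37, 42, 47, 52, 57, 62
n = 92, Σfm = 3774, mean = 41.0217
Σfm² = 166578
Σf(m − x̄)² = Σfm² − (Σfm)²/n = 166578 − 3774²/92 = 11761.9565
Sample variance = 11761.9565 / 91 = 129.2523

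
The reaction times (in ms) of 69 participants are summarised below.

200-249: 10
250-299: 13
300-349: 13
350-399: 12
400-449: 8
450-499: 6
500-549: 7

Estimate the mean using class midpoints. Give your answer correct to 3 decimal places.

Midpoints: 224.5, 274.5, 324.5, 374.5, 424.5, 474.5, 524.5
Σfm = 10×224.5 + 13×274.5 + 13×324.5 + 12×374.5 + 8×424.5 + 6×474.5 + 7×524.5 = 24440.5
n = Σf = 69
Mean = 24440.5 / 69 = 354.2101

354.210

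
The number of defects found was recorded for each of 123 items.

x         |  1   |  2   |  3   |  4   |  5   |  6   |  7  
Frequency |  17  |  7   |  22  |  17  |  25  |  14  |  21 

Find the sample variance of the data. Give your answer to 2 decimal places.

3.82

Values: 1, 2, 3, 4, 5, 6, 7
n = 123, Σfx = 521, mean = 4.2358
Σfx² = 2673
Σf(x − x̄)² = Σfx² − (Σfx)²/n = 2673 − 521²/123 = 466.1626
Sample variance = 466.1626 / 122 = 3.8210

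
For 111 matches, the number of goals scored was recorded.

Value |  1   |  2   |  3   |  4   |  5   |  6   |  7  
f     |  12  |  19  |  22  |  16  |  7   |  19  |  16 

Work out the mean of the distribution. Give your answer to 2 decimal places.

3.97

Values: 1, 2, 3, 4, 5, 6, 7
Σfx = 12×1 + 19×2 + 22×3 + 16×4 + 7×5 + 19×6 + 16×7 = 441
n = Σf = 111
Mean = 441 / 111 = 3.9730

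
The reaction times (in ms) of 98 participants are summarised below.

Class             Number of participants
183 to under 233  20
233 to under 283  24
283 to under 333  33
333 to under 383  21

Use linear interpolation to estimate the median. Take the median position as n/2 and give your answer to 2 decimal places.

290.58

Cumulative frequencies: 20, 44, 77, 98
n = 98; position = n/2 = 49.
This falls in the class 283 to under 333: L = 283, F = 44, f = 33, h = 50.
Median ≈ 283 + ((49 − 44) / 33) × 50 = 290.5758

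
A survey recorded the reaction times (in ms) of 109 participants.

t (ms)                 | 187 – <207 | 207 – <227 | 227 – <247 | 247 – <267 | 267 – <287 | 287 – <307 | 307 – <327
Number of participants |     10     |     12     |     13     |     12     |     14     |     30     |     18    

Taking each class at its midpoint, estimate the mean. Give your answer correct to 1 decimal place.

268.2

Midpoints: 197, 217, 237, 257, 277, 297, 317
Σfm = 10×197 + 12×217 + 13×237 + 12×257 + 14×277 + 30×297 + 18×317 = 29233
n = Σf = 109
Mean = 29233 / 109 = 268.1927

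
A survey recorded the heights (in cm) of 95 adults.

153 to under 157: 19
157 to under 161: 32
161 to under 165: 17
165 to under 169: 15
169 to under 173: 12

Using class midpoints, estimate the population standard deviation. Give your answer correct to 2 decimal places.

Midpoints: 155, 159, 163, 167, 171
n = 95, Σfm = 15361, mean = 161.6947
Σfm² = 2486367
Σf(m − x̄)² = Σfm² − (Σfm)²/n = 2486367 − 15361²/95 = 2574.1474
Population variance = 2574.1474 / 95 = 27.0963
Standard deviation = √27.0963 = 5.2054

5.21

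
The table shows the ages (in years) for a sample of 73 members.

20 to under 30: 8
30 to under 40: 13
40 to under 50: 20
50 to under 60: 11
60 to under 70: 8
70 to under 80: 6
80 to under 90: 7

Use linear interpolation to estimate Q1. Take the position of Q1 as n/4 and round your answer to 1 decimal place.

37.9

Cumulative frequencies: 8, 21, 41, 52, 60, 66, 73
n = 73; position = n/4 = 18.25.
This falls in the class 30 to under 40: L = 30, F = 8, f = 13, h = 10.
Lower quartile ≈ 30 + ((18.25 − 8) / 13) × 10 = 37.8846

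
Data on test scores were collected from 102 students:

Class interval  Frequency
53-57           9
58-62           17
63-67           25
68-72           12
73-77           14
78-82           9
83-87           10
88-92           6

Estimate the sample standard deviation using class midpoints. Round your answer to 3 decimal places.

Midpoints: 55, 60, 65, 70, 75, 80, 85, 90
n = 102, Σfm = 7140, mean = 70.0000
Σfm² = 510050
Σf(m − x̄)² = Σfm² − (Σfm)²/n = 510050 − 7140²/102 = 10250.0000
Sample variance = 10250.0000 / 101 = 101.4851
Standard deviation = √101.4851 = 10.0740

10.074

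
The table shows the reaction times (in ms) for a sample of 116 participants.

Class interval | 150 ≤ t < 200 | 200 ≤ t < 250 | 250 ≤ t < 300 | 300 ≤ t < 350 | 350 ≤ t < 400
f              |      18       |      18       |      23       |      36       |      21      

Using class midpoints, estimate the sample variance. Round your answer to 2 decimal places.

4457.27

Midpoints: 175, 225, 275, 325, 375
n = 116, Σfm = 33100, mean = 285.3448
Σfm² = 9957500
Σf(m − x̄)² = Σfm² − (Σfm)²/n = 9957500 − 33100²/116 = 512586.2069
Sample variance = 512586.2069 / 115 = 4457.2714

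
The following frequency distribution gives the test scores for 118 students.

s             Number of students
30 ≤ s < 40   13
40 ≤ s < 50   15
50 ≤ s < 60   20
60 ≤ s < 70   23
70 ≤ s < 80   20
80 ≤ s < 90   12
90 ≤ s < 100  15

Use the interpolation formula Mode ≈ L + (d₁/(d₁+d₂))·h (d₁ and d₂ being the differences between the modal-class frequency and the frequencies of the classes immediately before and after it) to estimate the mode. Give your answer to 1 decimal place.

65.0

Modal class: 60 ≤ s < 70 (highest frequency 23).
d₁ = 23 − 20 = 3, d₂ = 23 − 20 = 3
Mode ≈ 60 + (3/(3+3)) × 10 = 60 + 5.0000 = 65.0000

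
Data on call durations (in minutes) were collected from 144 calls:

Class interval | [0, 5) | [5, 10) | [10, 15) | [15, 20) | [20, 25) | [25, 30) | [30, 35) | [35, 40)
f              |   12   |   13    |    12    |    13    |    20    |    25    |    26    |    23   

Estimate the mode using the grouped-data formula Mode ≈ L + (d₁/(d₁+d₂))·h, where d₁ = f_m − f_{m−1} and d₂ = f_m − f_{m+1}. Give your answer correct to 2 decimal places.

31.25

Modal class: [30, 35) (highest frequency 26).
d₁ = 26 − 25 = 1, d₂ = 26 − 23 = 3
Mode ≈ 30 + (1/(1+3)) × 5 = 30 + 1.2500 = 31.2500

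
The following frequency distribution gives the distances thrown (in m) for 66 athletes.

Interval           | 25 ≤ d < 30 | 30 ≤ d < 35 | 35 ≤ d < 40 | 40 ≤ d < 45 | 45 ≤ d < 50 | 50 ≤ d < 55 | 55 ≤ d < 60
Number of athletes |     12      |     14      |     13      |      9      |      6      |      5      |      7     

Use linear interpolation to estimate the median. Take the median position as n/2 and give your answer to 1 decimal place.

37.7

Cumulative frequencies: 12, 26, 39, 48, 54, 59, 66
n = 66; position = n/2 = 33.
This falls in the class 35 ≤ d < 40: L = 35, F = 26, f = 13, h = 5.
Median ≈ 35 + ((33 − 26) / 13) × 5 = 37.6923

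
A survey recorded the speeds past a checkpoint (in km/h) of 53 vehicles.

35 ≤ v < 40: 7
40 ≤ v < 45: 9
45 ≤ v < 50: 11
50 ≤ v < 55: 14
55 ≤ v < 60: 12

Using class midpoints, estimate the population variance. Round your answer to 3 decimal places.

44.696

Midpoints: 37.5, 42.5, 47.5, 52.5, 57.5
n = 53, Σfm = 2592.5, mean = 48.9151
Σfm² = 129181.25
Σf(m − x̄)² = Σfm² − (Σfm)²/n = 129181.25 − 2592.5²/53 = 2368.8679
Population variance = 2368.8679 / 53 = 44.6956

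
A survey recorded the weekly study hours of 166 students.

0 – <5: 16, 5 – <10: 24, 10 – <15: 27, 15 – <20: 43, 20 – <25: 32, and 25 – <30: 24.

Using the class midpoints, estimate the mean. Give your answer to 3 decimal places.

Midpoints: 2.5, 7.5, 12.5, 17.5, 22.5, 27.5
Σfm = 16×2.5 + 24×7.5 + 27×12.5 + 43×17.5 + 32×22.5 + 24×27.5 = 2690
n = Σf = 166
Mean = 2690 / 166 = 16.2048

16.205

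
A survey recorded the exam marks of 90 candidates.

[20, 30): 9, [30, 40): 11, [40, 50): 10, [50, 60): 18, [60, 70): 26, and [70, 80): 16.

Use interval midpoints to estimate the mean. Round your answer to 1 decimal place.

54.9

Midpoints: 25, 35, 45, 55, 65, 75
Σfm = 9×25 + 11×35 + 10×45 + 18×55 + 26×65 + 16×75 = 4940
n = Σf = 90
Mean = 4940 / 90 = 54.8889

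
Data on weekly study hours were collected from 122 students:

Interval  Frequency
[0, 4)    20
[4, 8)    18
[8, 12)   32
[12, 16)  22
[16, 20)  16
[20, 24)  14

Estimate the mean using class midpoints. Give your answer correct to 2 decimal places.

11.25

Midpoints: 2, 6, 10, 14, 18, 22
Σfm = 20×2 + 18×6 + 32×10 + 22×14 + 16×18 + 14×22 = 1372
n = Σf = 122
Mean = 1372 / 122 = 11.2459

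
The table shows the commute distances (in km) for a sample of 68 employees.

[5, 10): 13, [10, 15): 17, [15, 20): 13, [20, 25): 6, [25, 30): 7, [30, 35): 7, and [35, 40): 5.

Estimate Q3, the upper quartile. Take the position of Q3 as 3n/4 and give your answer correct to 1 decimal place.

26.4

Cumulative frequencies: 13, 30, 43, 49, 56, 63, 68
n = 68; position = 3n/4 = 51.
This falls in the class [25, 30): L = 25, F = 49, f = 7, h = 5.
Upper quartile ≈ 25 + ((51 − 49) / 7) × 5 = 26.4286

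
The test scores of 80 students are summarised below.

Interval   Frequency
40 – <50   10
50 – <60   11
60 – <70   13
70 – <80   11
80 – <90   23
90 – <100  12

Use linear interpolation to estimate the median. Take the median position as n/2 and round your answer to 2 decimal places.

Cumulative frequencies: 10, 21, 34, 45, 68, 80
n = 80; position = n/2 = 40.
This falls in the class 70 – <80: L = 70, F = 34, f = 11, h = 10.
Median ≈ 70 + ((40 − 34) / 11) × 10 = 75.4545

75.45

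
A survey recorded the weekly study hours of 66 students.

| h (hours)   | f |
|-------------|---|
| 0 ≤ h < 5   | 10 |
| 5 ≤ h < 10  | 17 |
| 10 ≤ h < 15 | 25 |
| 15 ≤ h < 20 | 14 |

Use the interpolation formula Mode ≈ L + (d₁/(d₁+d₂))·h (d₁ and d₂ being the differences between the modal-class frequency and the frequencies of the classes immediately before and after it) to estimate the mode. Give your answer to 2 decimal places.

12.11

Modal class: 10 ≤ h < 15 (highest frequency 25).
d₁ = 25 − 17 = 8, d₂ = 25 − 14 = 11
Mode ≈ 10 + (8/(8+11)) × 5 = 10 + 2.1053 = 12.1053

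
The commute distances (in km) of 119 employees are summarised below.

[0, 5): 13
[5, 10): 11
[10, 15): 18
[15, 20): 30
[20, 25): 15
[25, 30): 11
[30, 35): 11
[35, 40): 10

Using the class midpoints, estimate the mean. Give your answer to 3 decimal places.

Midpoints: 2.5, 7.5, 12.5, 17.5, 22.5, 27.5, 32.5, 37.5
Σfm = 13×2.5 + 11×7.5 + 18×12.5 + 30×17.5 + 15×22.5 + 11×27.5 + 11×32.5 + 10×37.5 = 2237.5
n = Σf = 119
Mean = 2237.5 / 119 = 18.8025

18.803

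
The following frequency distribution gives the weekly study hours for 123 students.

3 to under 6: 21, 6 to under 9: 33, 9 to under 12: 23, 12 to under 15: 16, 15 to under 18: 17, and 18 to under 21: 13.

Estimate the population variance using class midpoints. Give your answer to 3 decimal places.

23.152

Midpoints: 4.5, 7.5, 10.5, 13.5, 16.5, 19.5
n = 123, Σfm = 1333.5, mean = 10.8415
Σfm² = 17304.75
Σf(m − x̄)² = Σfm² − (Σfm)²/n = 17304.75 − 1333.5²/123 = 2847.6585
Population variance = 2847.6585 / 123 = 23.1517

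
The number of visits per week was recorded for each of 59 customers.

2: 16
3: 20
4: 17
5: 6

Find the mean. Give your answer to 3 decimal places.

Values: 2, 3, 4, 5
Σfx = 16×2 + 20×3 + 17×4 + 6×5 = 190
n = Σf = 59
Mean = 190 / 59 = 3.2203

3.220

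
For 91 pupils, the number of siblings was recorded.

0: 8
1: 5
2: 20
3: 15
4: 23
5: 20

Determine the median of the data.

Cumulative frequencies: 8, 13, 33, 48, 71, 91
n = 91, so the median is the value in position (n+1)/2 = 46.
Position 46 falls at value 3.

3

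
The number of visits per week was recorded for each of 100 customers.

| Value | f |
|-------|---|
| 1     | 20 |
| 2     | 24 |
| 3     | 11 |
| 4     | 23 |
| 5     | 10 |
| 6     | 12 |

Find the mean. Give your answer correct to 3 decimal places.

Values: 1, 2, 3, 4, 5, 6
Σfx = 20×1 + 24×2 + 11×3 + 23×4 + 10×5 + 12×6 = 315
n = Σf = 100
Mean = 315 / 100 = 3.1500

3.150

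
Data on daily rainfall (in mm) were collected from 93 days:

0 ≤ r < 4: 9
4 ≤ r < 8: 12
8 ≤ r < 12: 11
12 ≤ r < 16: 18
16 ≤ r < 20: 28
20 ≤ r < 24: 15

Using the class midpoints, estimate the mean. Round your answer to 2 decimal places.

13.83

Midpoints: 2, 6, 10, 14, 18, 22
Σfm = 9×2 + 12×6 + 11×10 + 18×14 + 28×18 + 15×22 = 1286
n = Σf = 93
Mean = 1286 / 93 = 13.8280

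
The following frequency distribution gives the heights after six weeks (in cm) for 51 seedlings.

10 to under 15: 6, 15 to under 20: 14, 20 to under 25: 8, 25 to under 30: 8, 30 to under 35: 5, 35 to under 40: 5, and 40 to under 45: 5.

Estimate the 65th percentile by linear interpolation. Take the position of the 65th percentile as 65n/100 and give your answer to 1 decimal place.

Cumulative frequencies: 6, 20, 28, 36, 41, 46, 51
n = 51; position = 65n/100 = 33.15.
This falls in the class 25 to under 30: L = 25, F = 28, f = 8, h = 5.
65th percentile ≈ 25 + ((33.15 − 28) / 8) × 5 = 28.2188

28.2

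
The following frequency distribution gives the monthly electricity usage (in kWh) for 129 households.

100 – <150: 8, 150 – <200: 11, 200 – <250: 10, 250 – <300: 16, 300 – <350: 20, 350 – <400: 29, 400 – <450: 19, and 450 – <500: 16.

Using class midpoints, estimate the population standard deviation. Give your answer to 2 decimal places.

Midpoints: 125, 175, 225, 275, 325, 375, 425, 475
n = 129, Σfm = 42625, mean = 330.4264
Σfm² = 15410625
Σf(m − x̄)² = Σfm² − (Σfm)²/n = 15410625 − 42625²/129 = 1326201.5504
Population variance = 1326201.5504 / 129 = 10280.6322
Standard deviation = √10280.6322 = 101.3935

101.39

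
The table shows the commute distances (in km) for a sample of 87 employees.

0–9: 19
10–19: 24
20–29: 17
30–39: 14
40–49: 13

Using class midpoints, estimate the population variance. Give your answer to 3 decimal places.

Midpoints: 4.5, 14.5, 24.5, 34.5, 44.5
n = 87, Σfm = 1911.5, mean = 21.9713
Σfm² = 58041.75
Σf(m − x̄)² = Σfm² − (Σfm)²/n = 58041.75 − 1911.5²/87 = 16043.6782
Population variance = 16043.6782 / 87 = 184.4101

184.410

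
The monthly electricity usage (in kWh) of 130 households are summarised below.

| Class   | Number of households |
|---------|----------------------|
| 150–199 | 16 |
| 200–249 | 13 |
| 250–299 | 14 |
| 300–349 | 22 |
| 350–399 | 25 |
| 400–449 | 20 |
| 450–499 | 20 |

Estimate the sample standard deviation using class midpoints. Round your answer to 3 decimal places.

96.897

Midpoints: 174.5, 224.5, 274.5, 324.5, 374.5, 424.5, 474.5
n = 130, Σfm = 44035, mean = 338.7308
Σfm² = 16127182.5
Σf(m − x̄)² = Σfm² − (Σfm)²/n = 16127182.5 − 44035²/130 = 1211173.0769
Sample variance = 1211173.0769 / 129 = 9388.9386
Standard deviation = √9388.9386 = 96.8965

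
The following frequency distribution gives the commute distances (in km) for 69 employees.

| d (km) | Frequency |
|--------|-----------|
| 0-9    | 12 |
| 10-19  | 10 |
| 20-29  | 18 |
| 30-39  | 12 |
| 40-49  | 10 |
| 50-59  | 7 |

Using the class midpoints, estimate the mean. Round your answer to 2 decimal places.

Midpoints: 4.5, 14.5, 24.5, 34.5, 44.5, 54.5
Σfm = 12×4.5 + 10×14.5 + 18×24.5 + 12×34.5 + 10×44.5 + 7×54.5 = 1880.5
n = Σf = 69
Mean = 1880.5 / 69 = 27.2536

27.25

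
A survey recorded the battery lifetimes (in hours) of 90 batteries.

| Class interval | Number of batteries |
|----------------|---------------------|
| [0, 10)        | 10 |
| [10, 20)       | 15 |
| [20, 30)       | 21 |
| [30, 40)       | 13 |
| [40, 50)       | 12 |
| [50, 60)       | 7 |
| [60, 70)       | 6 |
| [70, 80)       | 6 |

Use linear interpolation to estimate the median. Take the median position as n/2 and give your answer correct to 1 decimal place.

29.5

Cumulative frequencies: 10, 25, 46, 59, 71, 78, 84, 90
n = 90; position = n/2 = 45.
This falls in the class [20, 30): L = 20, F = 25, f = 21, h = 10.
Median ≈ 20 + ((45 − 25) / 21) × 10 = 29.5238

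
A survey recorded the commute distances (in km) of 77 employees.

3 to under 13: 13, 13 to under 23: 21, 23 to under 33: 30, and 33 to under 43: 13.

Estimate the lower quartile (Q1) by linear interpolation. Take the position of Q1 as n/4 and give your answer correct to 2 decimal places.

15.98

Cumulative frequencies: 13, 34, 64, 77
n = 77; position = n/4 = 19.25.
This falls in the class 13 to under 23: L = 13, F = 13, f = 21, h = 10.
Lower quartile ≈ 13 + ((19.25 − 13) / 21) × 10 = 15.9762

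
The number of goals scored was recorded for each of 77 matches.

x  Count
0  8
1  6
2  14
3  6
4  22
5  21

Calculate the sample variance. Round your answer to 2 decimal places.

Values: 0, 1, 2, 3, 4, 5
n = 77, Σfx = 245, mean = 3.1818
Σfx² = 993
Σf(x − x̄)² = Σfx² − (Σfx)²/n = 993 − 245²/77 = 213.4545
Sample variance = 213.4545 / 76 = 2.8086

2.81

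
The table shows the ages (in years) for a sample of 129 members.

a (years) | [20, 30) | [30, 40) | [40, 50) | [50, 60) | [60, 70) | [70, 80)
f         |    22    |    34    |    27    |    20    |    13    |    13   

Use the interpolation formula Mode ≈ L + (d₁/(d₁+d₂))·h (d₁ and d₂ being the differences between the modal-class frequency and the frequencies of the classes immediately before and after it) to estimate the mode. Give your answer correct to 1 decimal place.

36.3

Modal class: [30, 40) (highest frequency 34).
d₁ = 34 − 22 = 12, d₂ = 34 − 27 = 7
Mode ≈ 30 + (12/(12+7)) × 10 = 30 + 6.3158 = 36.3158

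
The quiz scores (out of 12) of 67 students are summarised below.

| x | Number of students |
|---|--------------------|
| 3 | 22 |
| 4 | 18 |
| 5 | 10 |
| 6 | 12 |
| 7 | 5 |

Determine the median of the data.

Cumulative frequencies: 22, 40, 50, 62, 67
n = 67, so the median is the value in position (n+1)/2 = 34.
Position 34 falls at value 4.

4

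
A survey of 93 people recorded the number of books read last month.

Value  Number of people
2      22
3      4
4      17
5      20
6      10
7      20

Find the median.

Cumulative frequencies: 22, 26, 43, 63, 73, 93
n = 93, so the median is the value in position (n+1)/2 = 47.
Position 47 falls at value 5.

5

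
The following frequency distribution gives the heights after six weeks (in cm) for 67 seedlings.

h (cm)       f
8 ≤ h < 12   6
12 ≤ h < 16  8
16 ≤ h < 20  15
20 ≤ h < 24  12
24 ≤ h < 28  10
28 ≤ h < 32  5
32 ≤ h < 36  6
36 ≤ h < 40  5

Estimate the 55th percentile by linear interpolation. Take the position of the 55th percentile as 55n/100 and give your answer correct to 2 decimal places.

22.62

Cumulative frequencies: 6, 14, 29, 41, 51, 56, 62, 67
n = 67; position = 55n/100 = 36.85.
This falls in the class 20 ≤ h < 24: L = 20, F = 29, f = 12, h = 4.
55th percentile ≈ 20 + ((36.85 − 29) / 12) × 4 = 22.6167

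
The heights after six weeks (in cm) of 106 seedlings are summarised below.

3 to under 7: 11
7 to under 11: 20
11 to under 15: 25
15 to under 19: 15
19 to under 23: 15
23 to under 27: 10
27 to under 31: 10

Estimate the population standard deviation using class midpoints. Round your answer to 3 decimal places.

Midpoints: 5, 9, 13, 17, 21, 25, 29
n = 106, Σfm = 1670, mean = 15.7547
Σfm² = 31730
Σf(m − x̄)² = Σfm² − (Σfm)²/n = 31730 − 1670²/106 = 5419.6226
Population variance = 5419.6226 / 106 = 51.1285
Standard deviation = √51.1285 = 7.1504

7.150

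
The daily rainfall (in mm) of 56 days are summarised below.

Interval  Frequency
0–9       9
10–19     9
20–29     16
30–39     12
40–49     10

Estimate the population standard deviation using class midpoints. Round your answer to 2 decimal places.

Midpoints: 4.5, 14.5, 24.5, 34.5, 44.5
n = 56, Σfm = 1422, mean = 25.3929
Σfm² = 45764
Σf(m − x̄)² = Σfm² − (Σfm)²/n = 45764 − 1422²/56 = 9655.3571
Population variance = 9655.3571 / 56 = 172.4171
Standard deviation = √172.4171 = 13.1308

13.13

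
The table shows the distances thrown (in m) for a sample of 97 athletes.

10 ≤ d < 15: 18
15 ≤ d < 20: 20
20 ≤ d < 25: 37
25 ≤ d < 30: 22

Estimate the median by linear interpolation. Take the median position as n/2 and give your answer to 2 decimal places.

21.42

Cumulative frequencies: 18, 38, 75, 97
n = 97; position = n/2 = 48.5.
This falls in the class 20 ≤ d < 25: L = 20, F = 38, f = 37, h = 5.
Median ≈ 20 + ((48.5 − 38) / 37) × 5 = 21.4189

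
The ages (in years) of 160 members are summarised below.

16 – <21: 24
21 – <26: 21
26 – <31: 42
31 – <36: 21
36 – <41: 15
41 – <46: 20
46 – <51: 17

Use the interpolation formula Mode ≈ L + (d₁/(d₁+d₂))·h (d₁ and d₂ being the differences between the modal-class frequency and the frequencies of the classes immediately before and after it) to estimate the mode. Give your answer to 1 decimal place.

28.5

Modal class: 26 – <31 (highest frequency 42).
d₁ = 42 − 21 = 21, d₂ = 42 − 21 = 21
Mode ≈ 26 + (21/(21+21)) × 5 = 26 + 2.5000 = 28.5000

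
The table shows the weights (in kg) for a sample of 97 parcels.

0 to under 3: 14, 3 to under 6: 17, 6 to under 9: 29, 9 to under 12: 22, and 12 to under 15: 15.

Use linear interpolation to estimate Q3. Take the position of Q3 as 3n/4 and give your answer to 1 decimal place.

10.7

Cumulative frequencies: 14, 31, 60, 82, 97
n = 97; position = 3n/4 = 72.75.
This falls in the class 9 to under 12: L = 9, F = 60, f = 22, h = 3.
Upper quartile ≈ 9 + ((72.75 − 60) / 22) × 3 = 10.7386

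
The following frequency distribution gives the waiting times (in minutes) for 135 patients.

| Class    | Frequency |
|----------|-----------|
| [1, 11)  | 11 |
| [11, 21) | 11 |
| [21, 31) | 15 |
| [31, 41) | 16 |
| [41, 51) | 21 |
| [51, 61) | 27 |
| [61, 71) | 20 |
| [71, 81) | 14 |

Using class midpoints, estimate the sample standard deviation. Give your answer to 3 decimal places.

Midpoints: 6, 16, 26, 36, 46, 56, 66, 76
n = 135, Σfm = 6070, mean = 44.9630
Σfm² = 331180
Σf(m − x̄)² = Σfm² − (Σfm)²/n = 331180 − 6070²/135 = 58254.8148
Sample variance = 58254.8148 / 134 = 434.7374
Standard deviation = √434.7374 = 20.8504

20.850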